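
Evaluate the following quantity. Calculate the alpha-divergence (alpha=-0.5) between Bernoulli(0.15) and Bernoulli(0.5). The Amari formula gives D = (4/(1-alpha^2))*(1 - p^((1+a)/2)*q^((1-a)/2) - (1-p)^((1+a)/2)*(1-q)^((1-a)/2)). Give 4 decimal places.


Amari alpha-divergence:
D = (4/(1-alpha^2))*(1 - p^((1+a)/2)*q^((1-a)/2) - (1-p)^((1+a)/2)*(1-q)^((1-a)/2)).
alpha = -0.5, p = 0.15, q = 0.5.
e1 = (1+alpha)/2 = 0.25, e2 = (1-alpha)/2 = 0.75.
t1 = p^e1 * q^e2 = 0.15^0.25 * 0.5^0.75 = 0.370041.
t2 = (1-p)^e1 * (1-q)^e2 = 0.85^0.25 * 0.5^0.75 = 0.570929.
4/(1-alpha^2) = 5.333333.
D = 5.333333*(1 - 0.370041 - 0.570929) = 0.3148

0.3148


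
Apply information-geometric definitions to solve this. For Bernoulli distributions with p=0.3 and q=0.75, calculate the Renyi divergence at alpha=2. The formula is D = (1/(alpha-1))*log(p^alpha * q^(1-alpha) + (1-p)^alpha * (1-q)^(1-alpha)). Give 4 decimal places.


Renyi divergence of order alpha between Bernoulli distributions:
D = (1/(alpha-1))*log(p^alpha * q^(1-alpha) + (1-p)^alpha * (1-q)^(1-alpha)).
alpha = 2, p = 0.3, q = 0.75.
p^alpha * q^(1-alpha) = 0.3^2 * 0.75^-1 = 0.12.
(1-p)^alpha * (1-q)^(1-alpha) = 0.7^2 * 0.25^-1 = 1.96.
sum = 0.12 + 1.96 = 2.08.
D = (1/1)*log(2.08) = 0.7324

0.7324


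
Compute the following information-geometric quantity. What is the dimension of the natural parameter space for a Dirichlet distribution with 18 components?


Exponential family dimension calculation:
Dirichlet with 18 components has 18 natural parameters.

18


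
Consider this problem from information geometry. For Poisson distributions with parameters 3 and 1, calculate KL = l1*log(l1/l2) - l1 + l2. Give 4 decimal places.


KL divergence for Poisson:
KL = l1*log(l1/l2) - l1 + l2.
l1 = 3, l2 = 1.
log(3/1) = 1.098612.
l1*log(l1/l2) = 3 * 1.098612 = 3.295837.
KL = 3.295837 - 3 + 1 = 1.2958

1.2958


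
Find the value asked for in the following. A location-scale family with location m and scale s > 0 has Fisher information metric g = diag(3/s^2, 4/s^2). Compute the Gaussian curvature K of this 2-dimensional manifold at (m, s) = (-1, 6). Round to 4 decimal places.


The metric has the form g = (A dm^2 + B ds^2)/s^2 with A = 3, B = 4.
Substitute u = sqrt(A/B)*m: g = B*(du^2 + ds^2)/s^2, i.e. B times the
Poincare upper half-plane metric, which has constant Gaussian curvature -1.
Scaling a 2D metric by a constant c divides the Gaussian curvature by c,
so K = -1/B = -1/(4) = -0.2500 everywhere (the point (m, s) = (-1, 6) is irrelevant:
the curvature is constant).
The requested Gaussian curvature is K = -0.2500.

-0.2500


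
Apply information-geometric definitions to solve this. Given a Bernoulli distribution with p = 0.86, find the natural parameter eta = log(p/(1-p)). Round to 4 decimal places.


Natural parameter for Bernoulli: eta = log(p/(1-p)).
p = 0.86, 1-p = 0.14.
p/(1-p) = 6.142857.
eta = log(6.142857) = 1.8153

1.8153


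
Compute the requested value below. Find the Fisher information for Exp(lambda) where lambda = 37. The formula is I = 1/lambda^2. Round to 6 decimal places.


Fisher information for exponential: I(lambda) = 1/lambda^2.
lambda = 37, lambda^2 = 1369.
I = 1/1369 = 0.000730

0.000730


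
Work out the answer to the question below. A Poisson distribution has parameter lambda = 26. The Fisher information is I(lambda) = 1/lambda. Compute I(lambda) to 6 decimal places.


Fisher information for Poisson: I(lambda) = 1/lambda.
lambda = 26.
I(lambda) = 1/26 = 0.038462

0.038462


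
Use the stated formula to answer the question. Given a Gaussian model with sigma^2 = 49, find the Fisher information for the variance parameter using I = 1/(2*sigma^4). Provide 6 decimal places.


Fisher information for variance: I(sigma^2) = 1/(2*sigma^4).
sigma^2 = 49, so sigma^4 = 2401.
I = 1/(2*2401) = 1/4802 = 0.000208

0.000208


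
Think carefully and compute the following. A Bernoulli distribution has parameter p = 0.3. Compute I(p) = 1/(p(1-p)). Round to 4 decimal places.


For Bernoulli(p), Fisher information is I(p) = 1/(p*(1-p)).
p = 0.3, 1-p = 0.7.
p*(1-p) = 0.21.
I(p) = 1/0.21 = 4.7619

4.7619


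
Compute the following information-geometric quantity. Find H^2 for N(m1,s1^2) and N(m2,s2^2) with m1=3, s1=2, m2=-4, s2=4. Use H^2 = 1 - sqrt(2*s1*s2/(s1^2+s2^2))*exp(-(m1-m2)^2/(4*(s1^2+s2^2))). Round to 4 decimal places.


Squared Hellinger distance for Gaussians:
H^2 = 1 - sqrt(2*s1*s2/(s1^2+s2^2)) * exp(-(m1-m2)^2/(4*(s1^2+s2^2))).
s1^2 = 4, s2^2 = 16, s1^2+s2^2 = 20.
sqrt(2*2*4/(20)) = 0.894427.
(m1-m2)^2 = (7)^2 = 49.
exp(-49/(4*20)) = exp(-0.6125) = 0.541994.
H^2 = 1 - 0.894427*0.541994 = 0.5152

0.5152


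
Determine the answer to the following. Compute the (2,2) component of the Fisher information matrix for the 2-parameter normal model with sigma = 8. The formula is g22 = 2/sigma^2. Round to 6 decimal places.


For the 2-parameter normal family, the Fisher metric has:
  g11 = 1/sigma^2, g22 = 2/sigma^2.
sigma = 8, sigma^2 = 64.
g22 = 0.031250

0.031250


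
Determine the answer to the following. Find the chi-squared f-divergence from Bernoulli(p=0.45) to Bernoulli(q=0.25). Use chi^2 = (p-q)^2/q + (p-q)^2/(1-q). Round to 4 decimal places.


Chi-squared divergence between Bernoulli distributions:
chi^2 = (p-q)^2/q + (p-q)^2/(1-q).
p = 0.45, q = 0.25, p-q = 0.2.
(p-q)^2 = 0.04.
term1 = 0.04/0.25 = 0.16.
term2 = 0.04/0.75 = 0.053333.
chi^2 = 0.16 + 0.053333 = 0.2133

0.2133


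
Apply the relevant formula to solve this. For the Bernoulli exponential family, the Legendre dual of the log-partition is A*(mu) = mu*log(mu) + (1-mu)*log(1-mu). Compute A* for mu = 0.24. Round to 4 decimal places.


Legendre transform for Bernoulli:
A*(mu) = mu*log(mu) + (1-mu)*log(1-mu).
mu = 0.24, 1-mu = 0.76.
mu*log(mu) = 0.24*log(0.24) = -0.342508.
(1-mu)*log(1-mu) = 0.76*log(0.76) = -0.208572.
A* = -0.342508 + -0.208572 = -0.5511

-0.5511


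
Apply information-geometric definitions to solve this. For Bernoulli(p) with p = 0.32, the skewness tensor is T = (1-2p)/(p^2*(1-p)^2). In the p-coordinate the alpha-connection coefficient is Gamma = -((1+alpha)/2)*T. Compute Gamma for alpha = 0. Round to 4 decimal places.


Skewness (Amari-Chentsov) tensor: T = (1-2p)/(p^2*(1-p)^2).
p = 0.32, 1-2p = 0.36, p^2 = 0.1024, (1-p)^2 = 0.4624.
T = 0.36/(0.1024 * 0.4624) = 7.602995.
In the p-coordinate, Gamma^(alpha) = Gamma^(0) - (alpha/2)*T with Gamma^(0) = (1/2)*g'(p) = -T/2,
so Gamma^(alpha) = -((1+alpha)/2)*T.
alpha = 0, -(1+alpha)/2 = -0.5.
Gamma = -0.5 * 7.602995 = -3.8015

-3.8015


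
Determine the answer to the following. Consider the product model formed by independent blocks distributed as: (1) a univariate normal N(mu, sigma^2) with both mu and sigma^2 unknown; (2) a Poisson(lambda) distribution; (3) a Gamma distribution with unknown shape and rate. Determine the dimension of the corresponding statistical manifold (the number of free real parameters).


The dimension of a statistical manifold equals the number of free
(independent) real parameters of the model. For a product of independent
blocks the parameter counts add.
- normal (mu, sigma^2): 2.
- Poisson (lambda): 1.
- Gamma (shape, rate): 2.
Total = 2 + 1 + 2 = 5.
Dimension = 5

5


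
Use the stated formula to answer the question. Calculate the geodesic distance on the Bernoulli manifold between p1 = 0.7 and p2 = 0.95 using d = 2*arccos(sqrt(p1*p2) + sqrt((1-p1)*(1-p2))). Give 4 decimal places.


Geodesic distance on Bernoulli manifold:
d(p1,p2) = 2*arccos(sqrt(p1*p2) + sqrt((1-p1)*(1-p2))).
sqrt(p1*p2) = sqrt(0.7*0.95) = 0.815475.
sqrt((1-p1)*(1-p2)) = sqrt(0.3*0.05) = 0.122474.
arg = 0.815475 + 0.122474 = 0.93795.
d = 2*arccos(0.93795) = 0.7083

0.7083


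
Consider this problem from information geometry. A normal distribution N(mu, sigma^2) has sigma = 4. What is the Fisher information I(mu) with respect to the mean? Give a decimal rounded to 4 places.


The Fisher information for the mean of a normal distribution is I(mu) = 1/sigma^2.
sigma = 4, so sigma^2 = 16.
I(mu) = 1/16 = 0.0625

0.0625


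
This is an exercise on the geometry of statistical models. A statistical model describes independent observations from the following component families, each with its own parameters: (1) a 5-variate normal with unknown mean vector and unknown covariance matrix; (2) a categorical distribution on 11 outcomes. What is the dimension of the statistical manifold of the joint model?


The dimension of a statistical manifold equals the number of free
(independent) real parameters of the model. For a product of independent
blocks the parameter counts add.
- 5-variate normal: 5 (mean) + 5*6/2 = 15 (symmetric covariance) = 20.
- categorical on 11 outcomes (probabilities sum to 1): 11-1 = 10.
Total = 20 + 10 = 30.
Dimension = 30

30


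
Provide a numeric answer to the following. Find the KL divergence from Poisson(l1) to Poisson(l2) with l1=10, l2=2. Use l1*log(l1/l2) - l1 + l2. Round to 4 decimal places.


KL divergence for Poisson:
KL = l1*log(l1/l2) - l1 + l2.
l1 = 10, l2 = 2.
log(10/2) = 1.609438.
l1*log(l1/l2) = 10 * 1.609438 = 16.094379.
KL = 16.094379 - 10 + 2 = 8.0944

8.0944


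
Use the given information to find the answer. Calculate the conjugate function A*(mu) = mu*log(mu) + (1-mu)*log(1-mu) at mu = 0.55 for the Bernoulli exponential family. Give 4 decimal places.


Legendre transform for Bernoulli:
A*(mu) = mu*log(mu) + (1-mu)*log(1-mu).
mu = 0.55, 1-mu = 0.45.
mu*log(mu) = 0.55*log(0.55) = -0.32881.
(1-mu)*log(1-mu) = 0.45*log(0.45) = -0.359328.
A* = -0.32881 + -0.359328 = -0.6881

-0.6881


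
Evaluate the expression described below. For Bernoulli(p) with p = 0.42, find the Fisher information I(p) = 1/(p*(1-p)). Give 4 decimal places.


For Bernoulli(p), Fisher information is I(p) = 1/(p*(1-p)).
p = 0.42, 1-p = 0.58.
p*(1-p) = 0.2436.
I(p) = 1/0.2436 = 4.1051

4.1051


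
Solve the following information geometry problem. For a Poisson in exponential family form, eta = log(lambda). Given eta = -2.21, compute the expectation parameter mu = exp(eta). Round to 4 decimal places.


Expectation parameter for Poisson exponential family:
mu = exp(eta).
eta = -2.21.
mu = exp(-2.21) = 0.1097

0.1097


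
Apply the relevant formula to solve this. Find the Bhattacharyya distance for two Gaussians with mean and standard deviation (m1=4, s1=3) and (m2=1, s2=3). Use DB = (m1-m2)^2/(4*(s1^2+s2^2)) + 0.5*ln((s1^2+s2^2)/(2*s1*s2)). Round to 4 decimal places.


Bhattacharyya distance between two Gaussians:
DB = (m1-m2)^2/(4*(s1^2+s2^2)) + (1/2)*ln((s1^2+s2^2)/(2*s1*s2)).
(m1-m2)^2 = (3)^2 = 9.
s1^2+s2^2 = 9 + 9 = 18.
term1 = 9/72 = 0.125.
term2 = 0.5*ln(18/18.0) = 0.0.
DB = 0.125 + 0.0 = 0.1250

0.1250


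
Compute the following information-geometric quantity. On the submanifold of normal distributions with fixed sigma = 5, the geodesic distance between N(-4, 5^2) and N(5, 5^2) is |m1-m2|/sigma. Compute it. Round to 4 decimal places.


On the fixed-variance normal subfamily, geodesic distance = |m1-m2|/sigma.
|-4 - 5| = 9.
sigma = 5.
d = 9/5 = 1.8000

1.8000


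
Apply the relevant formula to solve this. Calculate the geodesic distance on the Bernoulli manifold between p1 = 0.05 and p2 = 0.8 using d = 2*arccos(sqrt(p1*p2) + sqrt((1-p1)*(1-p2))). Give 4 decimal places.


Geodesic distance on Bernoulli manifold:
d(p1,p2) = 2*arccos(sqrt(p1*p2) + sqrt((1-p1)*(1-p2))).
sqrt(p1*p2) = sqrt(0.05*0.8) = 0.2.
sqrt((1-p1)*(1-p2)) = sqrt(0.95*0.2) = 0.43589.
arg = 0.2 + 0.43589 = 0.63589.
d = 2*arccos(0.63589) = 1.7633

1.7633


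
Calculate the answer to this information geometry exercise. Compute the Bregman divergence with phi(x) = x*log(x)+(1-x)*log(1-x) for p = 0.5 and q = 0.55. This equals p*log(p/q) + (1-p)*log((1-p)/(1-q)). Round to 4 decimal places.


Bregman divergence with negative entropy generator:
D = p*log(p/q) + (1-p)*log((1-p)/(1-q)).
p = 0.5, q = 0.55.
p*log(p/q) = 0.5*log(0.5/0.55) = -0.047655.
(1-p)*log((1-p)/(1-q)) = 0.5*log(0.5/0.45) = 0.05268.
D = -0.047655 + 0.05268 = 0.0050

0.0050


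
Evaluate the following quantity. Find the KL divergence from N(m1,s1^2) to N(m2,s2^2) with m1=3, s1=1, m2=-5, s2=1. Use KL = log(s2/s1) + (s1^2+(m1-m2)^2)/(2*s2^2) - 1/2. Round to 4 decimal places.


KL divergence between normal distributions:
KL = log(s2/s1) + (s1^2 + (m1-m2)^2)/(2*s2^2) - 1/2.
log(1/1) = 0.0.
(1^2 + (3--5)^2)/(2*1^2) = (1 + 64)/2 = 32.5.
KL = 0.0 + 32.5 - 0.5 = 32.0000

32.0000


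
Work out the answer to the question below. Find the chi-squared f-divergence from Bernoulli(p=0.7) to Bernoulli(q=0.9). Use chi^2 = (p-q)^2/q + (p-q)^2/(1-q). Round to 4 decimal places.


Chi-squared divergence between Bernoulli distributions:
chi^2 = (p-q)^2/q + (p-q)^2/(1-q).
p = 0.7, q = 0.9, p-q = -0.2.
(p-q)^2 = 0.04.
term1 = 0.04/0.9 = 0.044444.
term2 = 0.04/0.1 = 0.4.
chi^2 = 0.044444 + 0.4 = 0.4444

0.4444


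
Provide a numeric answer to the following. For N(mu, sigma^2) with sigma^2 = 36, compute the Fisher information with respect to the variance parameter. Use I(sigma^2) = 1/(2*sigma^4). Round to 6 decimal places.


Fisher information for variance: I(sigma^2) = 1/(2*sigma^4).
sigma^2 = 36, so sigma^4 = 1296.
I = 1/(2*1296) = 1/2592 = 0.000386

0.000386


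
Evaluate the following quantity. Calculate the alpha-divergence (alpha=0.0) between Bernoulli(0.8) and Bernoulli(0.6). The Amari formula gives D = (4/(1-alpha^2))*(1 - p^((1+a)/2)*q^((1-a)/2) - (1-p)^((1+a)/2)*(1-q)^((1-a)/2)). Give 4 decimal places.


Amari alpha-divergence:
D = (4/(1-alpha^2))*(1 - p^((1+a)/2)*q^((1-a)/2) - (1-p)^((1+a)/2)*(1-q)^((1-a)/2)).
alpha = 0.0, p = 0.8, q = 0.6.
e1 = (1+alpha)/2 = 0.5, e2 = (1-alpha)/2 = 0.5.
t1 = p^e1 * q^e2 = 0.8^0.5 * 0.6^0.5 = 0.69282.
t2 = (1-p)^e1 * (1-q)^e2 = 0.2^0.5 * 0.4^0.5 = 0.282843.
4/(1-alpha^2) = 4.0.
D = 4.0*(1 - 0.69282 - 0.282843) = 0.0973

0.0973


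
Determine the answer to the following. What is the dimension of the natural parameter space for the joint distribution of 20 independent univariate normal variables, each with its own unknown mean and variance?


Exponential family dimension calculation:
Each univariate normal has two natural parameters (mu/sigma^2 and -1/(2 sigma^2)).
With 20 independent components, dim = 2 * 20 = 40.

40


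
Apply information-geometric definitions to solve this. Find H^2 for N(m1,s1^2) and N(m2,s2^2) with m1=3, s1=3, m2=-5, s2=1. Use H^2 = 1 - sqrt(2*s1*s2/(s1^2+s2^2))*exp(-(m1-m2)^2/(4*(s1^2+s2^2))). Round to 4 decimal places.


Squared Hellinger distance for Gaussians:
H^2 = 1 - sqrt(2*s1*s2/(s1^2+s2^2)) * exp(-(m1-m2)^2/(4*(s1^2+s2^2))).
s1^2 = 9, s2^2 = 1, s1^2+s2^2 = 10.
sqrt(2*3*1/(10)) = 0.774597.
(m1-m2)^2 = (8)^2 = 64.
exp(-64/(4*10)) = exp(-1.6) = 0.201897.
H^2 = 1 - 0.774597*0.201897 = 0.8436

0.8436


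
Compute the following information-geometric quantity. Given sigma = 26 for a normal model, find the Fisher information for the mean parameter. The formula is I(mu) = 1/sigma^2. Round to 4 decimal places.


The Fisher information for the mean of a normal distribution is I(mu) = 1/sigma^2.
sigma = 26, so sigma^2 = 676.
I(mu) = 1/676 = 0.0015

0.0015


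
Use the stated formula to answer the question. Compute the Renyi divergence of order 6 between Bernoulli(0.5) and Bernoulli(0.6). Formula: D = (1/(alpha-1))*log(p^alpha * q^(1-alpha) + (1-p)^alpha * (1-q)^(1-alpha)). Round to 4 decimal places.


Renyi divergence of order alpha between Bernoulli distributions:
D = (1/(alpha-1))*log(p^alpha * q^(1-alpha) + (1-p)^alpha * (1-q)^(1-alpha)).
alpha = 6, p = 0.5, q = 0.6.
p^alpha * q^(1-alpha) = 0.5^6 * 0.6^-5 = 0.200939.
(1-p)^alpha * (1-q)^(1-alpha) = 0.5^6 * 0.4^-5 = 1.525879.
sum = 0.200939 + 1.525879 = 1.726818.
D = (1/5)*log(1.726818) = 0.1093

0.1093


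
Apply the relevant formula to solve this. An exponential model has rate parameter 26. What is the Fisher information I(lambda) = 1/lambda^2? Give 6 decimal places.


Fisher information for exponential: I(lambda) = 1/lambda^2.
lambda = 26, lambda^2 = 676.
I = 1/676 = 0.001479

0.001479


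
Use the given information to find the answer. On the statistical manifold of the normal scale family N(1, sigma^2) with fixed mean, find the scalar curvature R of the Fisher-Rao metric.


This family has a single free parameter, so its statistical manifold
is 1-dimensional. The Riemann curvature tensor of any 1-dimensional
Riemannian manifold vanishes identically, so R = 0.

0


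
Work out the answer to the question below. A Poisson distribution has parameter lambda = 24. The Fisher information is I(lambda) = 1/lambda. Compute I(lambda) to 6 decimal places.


Fisher information for Poisson: I(lambda) = 1/lambda.
lambda = 24.
I(lambda) = 1/24 = 0.041667

0.041667


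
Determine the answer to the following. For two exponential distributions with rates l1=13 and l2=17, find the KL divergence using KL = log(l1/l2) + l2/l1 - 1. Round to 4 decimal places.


KL divergence for exponential family:
KL = log(l1/l2) + l2/l1 - 1.
log(13/17) = -0.268264.
17/13 = 1.307692.
KL = -0.268264 + 1.307692 - 1 = 0.0394

0.0394


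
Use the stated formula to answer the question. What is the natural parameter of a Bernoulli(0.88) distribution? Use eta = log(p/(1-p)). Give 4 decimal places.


Natural parameter for Bernoulli: eta = log(p/(1-p)).
p = 0.88, 1-p = 0.12.
p/(1-p) = 7.333333.
eta = log(7.333333) = 1.9924

1.9924


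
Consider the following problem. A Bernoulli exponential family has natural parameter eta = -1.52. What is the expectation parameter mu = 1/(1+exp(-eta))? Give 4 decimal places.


Dual coordinate (expectation parameter) for Bernoulli:
mu = 1/(1+exp(-eta)).
eta = -1.52.
exp(-eta) = exp(1.52) = 4.572225.
mu = 1/(1+4.572225) = 0.1795

0.1795


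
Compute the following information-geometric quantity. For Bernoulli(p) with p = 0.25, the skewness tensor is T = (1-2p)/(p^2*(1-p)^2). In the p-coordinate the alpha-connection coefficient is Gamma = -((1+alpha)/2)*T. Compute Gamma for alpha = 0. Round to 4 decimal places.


Skewness (Amari-Chentsov) tensor: T = (1-2p)/(p^2*(1-p)^2).
p = 0.25, 1-2p = 0.5, p^2 = 0.0625, (1-p)^2 = 0.5625.
T = 0.5/(0.0625 * 0.5625) = 14.222222.
In the p-coordinate, Gamma^(alpha) = Gamma^(0) - (alpha/2)*T with Gamma^(0) = (1/2)*g'(p) = -T/2,
so Gamma^(alpha) = -((1+alpha)/2)*T.
alpha = 0, -(1+alpha)/2 = -0.5.
Gamma = -0.5 * 14.222222 = -7.1111

-7.1111


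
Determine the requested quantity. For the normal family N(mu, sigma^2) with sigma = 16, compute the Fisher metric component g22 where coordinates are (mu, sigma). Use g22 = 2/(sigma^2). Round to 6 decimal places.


For the 2-parameter normal family, the Fisher metric has:
  g11 = 1/sigma^2, g22 = 2/sigma^2.
sigma = 16, sigma^2 = 256.
g22 = 0.007813

0.007813


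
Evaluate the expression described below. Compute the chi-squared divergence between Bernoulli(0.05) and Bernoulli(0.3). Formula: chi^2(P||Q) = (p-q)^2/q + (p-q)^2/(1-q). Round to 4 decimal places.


Chi-squared divergence between Bernoulli distributions:
chi^2 = (p-q)^2/q + (p-q)^2/(1-q).
p = 0.05, q = 0.3, p-q = -0.25.
(p-q)^2 = 0.0625.
term1 = 0.0625/0.3 = 0.208333.
term2 = 0.0625/0.7 = 0.089286.
chi^2 = 0.208333 + 0.089286 = 0.2976

0.2976


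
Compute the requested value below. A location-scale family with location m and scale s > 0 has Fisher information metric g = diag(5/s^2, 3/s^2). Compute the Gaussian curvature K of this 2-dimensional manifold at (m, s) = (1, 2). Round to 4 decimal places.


The metric has the form g = (A dm^2 + B ds^2)/s^2 with A = 5, B = 3.
Substitute u = sqrt(A/B)*m: g = B*(du^2 + ds^2)/s^2, i.e. B times the
Poincare upper half-plane metric, which has constant Gaussian curvature -1.
Scaling a 2D metric by a constant c divides the Gaussian curvature by c,
so K = -1/B = -1/(3) = -0.3333 everywhere (the point (m, s) = (1, 2) is irrelevant:
the curvature is constant).
The requested Gaussian curvature is K = -0.3333.

-0.3333


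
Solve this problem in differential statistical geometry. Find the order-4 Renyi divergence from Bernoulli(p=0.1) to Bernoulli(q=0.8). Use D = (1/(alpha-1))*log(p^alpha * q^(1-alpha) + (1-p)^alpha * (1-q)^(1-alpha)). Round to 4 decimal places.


Renyi divergence of order alpha between Bernoulli distributions:
D = (1/(alpha-1))*log(p^alpha * q^(1-alpha) + (1-p)^alpha * (1-q)^(1-alpha)).
alpha = 4, p = 0.1, q = 0.8.
p^alpha * q^(1-alpha) = 0.1^4 * 0.8^-3 = 0.000195.
(1-p)^alpha * (1-q)^(1-alpha) = 0.9^4 * 0.2^-3 = 82.0125.
sum = 0.000195 + 82.0125 = 82.012695.
D = (1/3)*log(82.012695) = 1.4690

1.4690


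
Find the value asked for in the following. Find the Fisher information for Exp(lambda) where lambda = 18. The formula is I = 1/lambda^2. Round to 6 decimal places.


Fisher information for exponential: I(lambda) = 1/lambda^2.
lambda = 18, lambda^2 = 324.
I = 1/324 = 0.003086

0.003086


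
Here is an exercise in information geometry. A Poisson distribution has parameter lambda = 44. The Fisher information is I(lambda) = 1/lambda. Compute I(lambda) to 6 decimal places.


Fisher information for Poisson: I(lambda) = 1/lambda.
lambda = 44.
I(lambda) = 1/44 = 0.022727

0.022727


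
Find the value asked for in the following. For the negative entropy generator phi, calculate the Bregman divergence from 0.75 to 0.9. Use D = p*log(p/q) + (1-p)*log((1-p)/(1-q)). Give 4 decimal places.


Bregman divergence with negative entropy generator:
D = p*log(p/q) + (1-p)*log((1-p)/(1-q)).
p = 0.75, q = 0.9.
p*log(p/q) = 0.75*log(0.75/0.9) = -0.136741.
(1-p)*log((1-p)/(1-q)) = 0.25*log(0.25/0.1) = 0.229073.
D = -0.136741 + 0.229073 = 0.0923

0.0923


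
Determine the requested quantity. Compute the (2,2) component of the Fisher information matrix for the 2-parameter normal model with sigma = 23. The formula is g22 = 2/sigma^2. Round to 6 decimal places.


For the 2-parameter normal family, the Fisher metric has:
  g11 = 1/sigma^2, g22 = 2/sigma^2.
sigma = 23, sigma^2 = 529.
g22 = 0.003781

0.003781


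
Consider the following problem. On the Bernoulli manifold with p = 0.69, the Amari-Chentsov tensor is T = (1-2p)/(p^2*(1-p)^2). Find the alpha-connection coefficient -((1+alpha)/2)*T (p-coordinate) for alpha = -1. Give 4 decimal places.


Skewness (Amari-Chentsov) tensor: T = (1-2p)/(p^2*(1-p)^2).
p = 0.69, 1-2p = -0.38, p^2 = 0.4761, (1-p)^2 = 0.0961.
T = -0.38/(0.4761 * 0.0961) = -8.305428.
In the p-coordinate, Gamma^(alpha) = Gamma^(0) - (alpha/2)*T with Gamma^(0) = (1/2)*g'(p) = -T/2,
so Gamma^(alpha) = -((1+alpha)/2)*T.
alpha = -1, -(1+alpha)/2 = 0.0.
Gamma = 0.0 * -8.305428 = 0.0000

0.0000


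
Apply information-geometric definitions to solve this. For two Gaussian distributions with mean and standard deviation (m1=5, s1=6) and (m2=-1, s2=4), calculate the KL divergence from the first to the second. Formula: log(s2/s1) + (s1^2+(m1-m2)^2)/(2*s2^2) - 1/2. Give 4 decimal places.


KL divergence between normal distributions:
KL = log(s2/s1) + (s1^2 + (m1-m2)^2)/(2*s2^2) - 1/2.
log(4/6) = -0.405465.
(6^2 + (5--1)^2)/(2*4^2) = (36 + 36)/32 = 2.25.
KL = -0.405465 + 2.25 - 0.5 = 1.3445

1.3445


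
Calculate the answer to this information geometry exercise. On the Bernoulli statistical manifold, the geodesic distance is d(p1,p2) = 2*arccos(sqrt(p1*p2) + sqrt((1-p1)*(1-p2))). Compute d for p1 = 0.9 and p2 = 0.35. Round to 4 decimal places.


Geodesic distance on Bernoulli manifold:
d(p1,p2) = 2*arccos(sqrt(p1*p2) + sqrt((1-p1)*(1-p2))).
sqrt(p1*p2) = sqrt(0.9*0.35) = 0.561249.
sqrt((1-p1)*(1-p2)) = sqrt(0.1*0.65) = 0.254951.
arg = 0.561249 + 0.254951 = 0.8162.
d = 2*arccos(0.8162) = 1.2320

1.2320


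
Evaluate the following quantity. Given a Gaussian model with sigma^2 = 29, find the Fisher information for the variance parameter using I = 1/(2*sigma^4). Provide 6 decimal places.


Fisher information for variance: I(sigma^2) = 1/(2*sigma^4).
sigma^2 = 29, so sigma^4 = 841.
I = 1/(2*841) = 1/1682 = 0.000595

0.000595


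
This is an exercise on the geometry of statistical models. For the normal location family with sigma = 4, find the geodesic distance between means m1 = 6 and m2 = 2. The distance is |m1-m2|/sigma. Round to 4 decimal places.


On the fixed-variance normal subfamily, geodesic distance = |m1-m2|/sigma.
|6 - 2| = 4.
sigma = 4.
d = 4/4 = 1.0000

1.0000


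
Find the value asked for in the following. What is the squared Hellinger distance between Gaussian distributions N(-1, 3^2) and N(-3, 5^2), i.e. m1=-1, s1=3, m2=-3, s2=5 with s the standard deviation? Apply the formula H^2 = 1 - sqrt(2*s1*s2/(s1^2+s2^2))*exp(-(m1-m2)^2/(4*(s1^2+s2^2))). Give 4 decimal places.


Squared Hellinger distance for Gaussians:
H^2 = 1 - sqrt(2*s1*s2/(s1^2+s2^2)) * exp(-(m1-m2)^2/(4*(s1^2+s2^2))).
s1^2 = 9, s2^2 = 25, s1^2+s2^2 = 34.
sqrt(2*3*5/(34)) = 0.939336.
(m1-m2)^2 = (2)^2 = 4.
exp(-4/(4*34)) = exp(-0.029412) = 0.971017.
H^2 = 1 - 0.939336*0.971017 = 0.0879

0.0879


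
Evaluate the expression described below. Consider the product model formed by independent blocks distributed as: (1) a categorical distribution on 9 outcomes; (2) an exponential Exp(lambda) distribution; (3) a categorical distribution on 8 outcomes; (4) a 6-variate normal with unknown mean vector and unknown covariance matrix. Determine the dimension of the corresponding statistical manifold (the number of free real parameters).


The dimension of a statistical manifold equals the number of free
(independent) real parameters of the model. For a product of independent
blocks the parameter counts add.
- categorical on 9 outcomes (probabilities sum to 1): 9-1 = 8.
- exponential (lambda): 1.
- categorical on 8 outcomes (probabilities sum to 1): 8-1 = 7.
- 6-variate normal: 6 (mean) + 6*7/2 = 21 (symmetric covariance) = 27.
Total = 8 + 1 + 7 + 27 = 43.
Dimension = 43

43


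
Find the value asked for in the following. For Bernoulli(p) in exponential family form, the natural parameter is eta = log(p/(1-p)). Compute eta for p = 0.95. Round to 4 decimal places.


Natural parameter for Bernoulli: eta = log(p/(1-p)).
p = 0.95, 1-p = 0.05.
p/(1-p) = 19.0.
eta = log(19.0) = 2.9444

2.9444


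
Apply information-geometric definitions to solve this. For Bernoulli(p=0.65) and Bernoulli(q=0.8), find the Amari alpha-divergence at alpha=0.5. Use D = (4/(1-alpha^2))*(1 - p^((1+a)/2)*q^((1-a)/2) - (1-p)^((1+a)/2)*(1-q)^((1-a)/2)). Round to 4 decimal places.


Amari alpha-divergence:
D = (4/(1-alpha^2))*(1 - p^((1+a)/2)*q^((1-a)/2) - (1-p)^((1+a)/2)*(1-q)^((1-a)/2)).
alpha = 0.5, p = 0.65, q = 0.8.
e1 = (1+alpha)/2 = 0.75, e2 = (1-alpha)/2 = 0.25.
t1 = p^e1 * q^e2 = 0.65^0.75 * 0.8^0.25 = 0.684633.
t2 = (1-p)^e1 * (1-q)^e2 = 0.35^0.75 * 0.2^0.25 = 0.304305.
4/(1-alpha^2) = 5.333333.
D = 5.333333*(1 - 0.684633 - 0.304305) = 0.0590

0.0590


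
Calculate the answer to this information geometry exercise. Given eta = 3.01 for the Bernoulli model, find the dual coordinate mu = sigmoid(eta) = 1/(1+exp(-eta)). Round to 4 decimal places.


Dual coordinate (expectation parameter) for Bernoulli:
mu = 1/(1+exp(-eta)).
eta = 3.01.
exp(-eta) = exp(-3.01) = 0.049292.
mu = 1/(1+0.049292) = 0.9530

0.9530


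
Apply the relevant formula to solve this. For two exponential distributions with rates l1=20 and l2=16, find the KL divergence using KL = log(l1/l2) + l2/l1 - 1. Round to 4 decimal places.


KL divergence for exponential family:
KL = log(l1/l2) + l2/l1 - 1.
log(20/16) = 0.223144.
16/20 = 0.8.
KL = 0.223144 + 0.8 - 1 = 0.0231

0.0231


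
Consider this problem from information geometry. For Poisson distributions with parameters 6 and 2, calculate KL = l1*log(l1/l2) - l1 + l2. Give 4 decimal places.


KL divergence for Poisson:
KL = l1*log(l1/l2) - l1 + l2.
l1 = 6, l2 = 2.
log(6/2) = 1.098612.
l1*log(l1/l2) = 6 * 1.098612 = 6.591674.
KL = 6.591674 - 6 + 2 = 2.5917

2.5917


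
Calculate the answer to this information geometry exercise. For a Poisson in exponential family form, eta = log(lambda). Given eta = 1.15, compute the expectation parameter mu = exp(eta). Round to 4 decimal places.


Expectation parameter for Poisson exponential family:
mu = exp(eta).
eta = 1.15.
mu = exp(1.15) = 3.1582

3.1582


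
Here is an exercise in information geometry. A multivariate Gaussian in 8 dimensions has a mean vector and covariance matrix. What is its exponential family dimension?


Exponential family dimension calculation:
For 8-dim MVN: mean has 8 params, covariance has 8*9/2 = 36 unique entries.
Total dim = 8 + 36 = 44.

44


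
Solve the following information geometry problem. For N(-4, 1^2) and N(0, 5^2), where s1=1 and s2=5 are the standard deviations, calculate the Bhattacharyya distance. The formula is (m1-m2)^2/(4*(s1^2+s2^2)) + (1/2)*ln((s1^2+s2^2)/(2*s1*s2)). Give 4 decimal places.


Bhattacharyya distance between two Gaussians:
DB = (m1-m2)^2/(4*(s1^2+s2^2)) + (1/2)*ln((s1^2+s2^2)/(2*s1*s2)).
(m1-m2)^2 = (-4)^2 = 16.
s1^2+s2^2 = 1 + 25 = 26.
term1 = 16/104 = 0.153846.
term2 = 0.5*ln(26/10.0) = 0.477756.
DB = 0.153846 + 0.477756 = 0.6316

0.6316


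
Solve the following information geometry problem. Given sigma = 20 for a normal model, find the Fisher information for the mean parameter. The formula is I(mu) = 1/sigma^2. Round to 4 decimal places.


The Fisher information for the mean of a normal distribution is I(mu) = 1/sigma^2.
sigma = 20, so sigma^2 = 400.
I(mu) = 1/400 = 0.0025

0.0025


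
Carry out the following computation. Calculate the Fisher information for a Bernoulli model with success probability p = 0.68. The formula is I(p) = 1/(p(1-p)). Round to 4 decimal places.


For Bernoulli(p), Fisher information is I(p) = 1/(p*(1-p)).
p = 0.68, 1-p = 0.32.
p*(1-p) = 0.2176.
I(p) = 1/0.2176 = 4.5956

4.5956


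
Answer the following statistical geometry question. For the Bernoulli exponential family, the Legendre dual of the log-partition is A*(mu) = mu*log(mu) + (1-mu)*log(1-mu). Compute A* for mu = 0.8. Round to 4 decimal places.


Legendre transform for Bernoulli:
A*(mu) = mu*log(mu) + (1-mu)*log(1-mu).
mu = 0.8, 1-mu = 0.2.
mu*log(mu) = 0.8*log(0.8) = -0.178515.
(1-mu)*log(1-mu) = 0.2*log(0.2) = -0.321888.
A* = -0.178515 + -0.321888 = -0.5004

-0.5004


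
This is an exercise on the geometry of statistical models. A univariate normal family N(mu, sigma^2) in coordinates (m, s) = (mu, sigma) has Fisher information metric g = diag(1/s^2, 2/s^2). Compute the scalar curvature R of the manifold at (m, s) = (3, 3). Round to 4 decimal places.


The metric has the form g = (A dm^2 + B ds^2)/s^2 with A = 1, B = 2.
Substitute u = sqrt(A/B)*m: g = B*(du^2 + ds^2)/s^2, i.e. B times the
Poincare upper half-plane metric, which has constant Gaussian curvature -1.
Scaling a 2D metric by a constant c divides the Gaussian curvature by c,
so K = -1/B = -1/(2) = -0.5000 everywhere (the point (m, s) = (3, 3) is irrelevant:
the curvature is constant).
Scalar curvature in dimension 2: R = 2K = -2/(2) = -1.0000.

-1.0000


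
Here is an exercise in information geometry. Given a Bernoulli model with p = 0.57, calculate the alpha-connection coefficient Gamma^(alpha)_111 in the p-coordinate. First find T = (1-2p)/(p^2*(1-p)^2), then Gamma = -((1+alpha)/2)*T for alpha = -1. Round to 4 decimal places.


Skewness (Amari-Chentsov) tensor: T = (1-2p)/(p^2*(1-p)^2).
p = 0.57, 1-2p = -0.14, p^2 = 0.3249, (1-p)^2 = 0.1849.
T = -0.14/(0.3249 * 0.1849) = -2.330459.
In the p-coordinate, Gamma^(alpha) = Gamma^(0) - (alpha/2)*T with Gamma^(0) = (1/2)*g'(p) = -T/2,
so Gamma^(alpha) = -((1+alpha)/2)*T.
alpha = -1, -(1+alpha)/2 = 0.0.
Gamma = 0.0 * -2.330459 = 0.0000

0.0000


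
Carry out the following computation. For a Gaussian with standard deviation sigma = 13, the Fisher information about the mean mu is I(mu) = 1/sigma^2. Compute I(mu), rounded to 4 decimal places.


The Fisher information for the mean of a normal distribution is I(mu) = 1/sigma^2.
sigma = 13, so sigma^2 = 169.
I(mu) = 1/169 = 0.0059

0.0059


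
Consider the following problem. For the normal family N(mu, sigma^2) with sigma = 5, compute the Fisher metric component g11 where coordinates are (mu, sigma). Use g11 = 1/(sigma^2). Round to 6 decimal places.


For the 2-parameter normal family, the Fisher metric has:
  g11 = 1/sigma^2, g22 = 2/sigma^2.
sigma = 5, sigma^2 = 25.
g11 = 0.040000

0.040000


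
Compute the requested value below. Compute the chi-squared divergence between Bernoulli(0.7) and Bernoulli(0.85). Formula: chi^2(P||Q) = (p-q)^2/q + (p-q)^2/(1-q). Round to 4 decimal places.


Chi-squared divergence between Bernoulli distributions:
chi^2 = (p-q)^2/q + (p-q)^2/(1-q).
p = 0.7, q = 0.85, p-q = -0.15.
(p-q)^2 = 0.0225.
term1 = 0.0225/0.85 = 0.026471.
term2 = 0.0225/0.15 = 0.15.
chi^2 = 0.026471 + 0.15 = 0.1765

0.1765


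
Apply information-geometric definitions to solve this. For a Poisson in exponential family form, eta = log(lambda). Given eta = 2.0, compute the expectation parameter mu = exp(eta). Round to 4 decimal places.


Expectation parameter for Poisson exponential family:
mu = exp(eta).
eta = 2.0.
mu = exp(2.0) = 7.3891

7.3891


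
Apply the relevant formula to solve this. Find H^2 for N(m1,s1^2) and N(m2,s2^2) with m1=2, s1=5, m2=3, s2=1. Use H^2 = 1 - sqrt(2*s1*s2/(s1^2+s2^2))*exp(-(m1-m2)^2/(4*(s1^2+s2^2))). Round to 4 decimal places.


Squared Hellinger distance for Gaussians:
H^2 = 1 - sqrt(2*s1*s2/(s1^2+s2^2)) * exp(-(m1-m2)^2/(4*(s1^2+s2^2))).
s1^2 = 25, s2^2 = 1, s1^2+s2^2 = 26.
sqrt(2*5*1/(26)) = 0.620174.
(m1-m2)^2 = (-1)^2 = 1.
exp(-1/(4*26)) = exp(-0.009615) = 0.990431.
H^2 = 1 - 0.620174*0.990431 = 0.3858

0.3858


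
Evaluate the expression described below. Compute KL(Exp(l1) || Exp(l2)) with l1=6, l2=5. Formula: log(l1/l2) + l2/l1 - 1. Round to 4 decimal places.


KL divergence for exponential family:
KL = log(l1/l2) + l2/l1 - 1.
log(6/5) = 0.182322.
5/6 = 0.833333.
KL = 0.182322 + 0.833333 - 1 = 0.0157

0.0157


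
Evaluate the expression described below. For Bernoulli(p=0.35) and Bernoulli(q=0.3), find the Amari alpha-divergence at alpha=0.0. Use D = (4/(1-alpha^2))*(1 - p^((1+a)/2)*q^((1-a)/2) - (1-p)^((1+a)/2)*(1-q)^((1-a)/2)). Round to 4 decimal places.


Amari alpha-divergence:
D = (4/(1-alpha^2))*(1 - p^((1+a)/2)*q^((1-a)/2) - (1-p)^((1+a)/2)*(1-q)^((1-a)/2)).
alpha = 0.0, p = 0.35, q = 0.3.
e1 = (1+alpha)/2 = 0.5, e2 = (1-alpha)/2 = 0.5.
t1 = p^e1 * q^e2 = 0.35^0.5 * 0.3^0.5 = 0.324037.
t2 = (1-p)^e1 * (1-q)^e2 = 0.65^0.5 * 0.7^0.5 = 0.674537.
4/(1-alpha^2) = 4.0.
D = 4.0*(1 - 0.324037 - 0.674537) = 0.0057

0.0057


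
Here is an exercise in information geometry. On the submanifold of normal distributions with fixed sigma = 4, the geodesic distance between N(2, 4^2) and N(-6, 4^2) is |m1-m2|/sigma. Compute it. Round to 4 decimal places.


On the fixed-variance normal subfamily, geodesic distance = |m1-m2|/sigma.
|2 - -6| = 8.
sigma = 4.
d = 8/4 = 2.0000

2.0000


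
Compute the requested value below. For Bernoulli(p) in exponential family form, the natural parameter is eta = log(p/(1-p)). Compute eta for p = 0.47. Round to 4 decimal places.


Natural parameter for Bernoulli: eta = log(p/(1-p)).
p = 0.47, 1-p = 0.53.
p/(1-p) = 0.886792.
eta = log(0.886792) = -0.1201

-0.1201


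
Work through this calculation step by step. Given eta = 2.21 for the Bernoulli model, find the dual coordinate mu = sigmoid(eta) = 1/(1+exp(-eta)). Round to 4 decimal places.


Dual coordinate (expectation parameter) for Bernoulli:
mu = 1/(1+exp(-eta)).
eta = 2.21.
exp(-eta) = exp(-2.21) = 0.109701.
mu = 1/(1+0.109701) = 0.9011

0.9011


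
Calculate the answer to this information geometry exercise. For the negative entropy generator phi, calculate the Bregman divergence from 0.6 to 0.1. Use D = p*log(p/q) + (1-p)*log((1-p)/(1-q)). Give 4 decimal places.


Bregman divergence with negative entropy generator:
D = p*log(p/q) + (1-p)*log((1-p)/(1-q)).
p = 0.6, q = 0.1.
p*log(p/q) = 0.6*log(0.6/0.1) = 1.075056.
(1-p)*log((1-p)/(1-q)) = 0.4*log(0.4/0.9) = -0.324372.
D = 1.075056 + -0.324372 = 0.7507

0.7507


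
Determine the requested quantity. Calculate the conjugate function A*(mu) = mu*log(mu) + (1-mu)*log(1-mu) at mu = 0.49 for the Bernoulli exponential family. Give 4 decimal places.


Legendre transform for Bernoulli:
A*(mu) = mu*log(mu) + (1-mu)*log(1-mu).
mu = 0.49, 1-mu = 0.51.
mu*log(mu) = 0.49*log(0.49) = -0.349541.
(1-mu)*log(1-mu) = 0.51*log(0.51) = -0.343406.
A* = -0.349541 + -0.343406 = -0.6929

-0.6929


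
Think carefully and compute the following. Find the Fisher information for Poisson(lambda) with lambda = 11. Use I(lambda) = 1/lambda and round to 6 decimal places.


Fisher information for Poisson: I(lambda) = 1/lambda.
lambda = 11.
I(lambda) = 1/11 = 0.090909

0.090909


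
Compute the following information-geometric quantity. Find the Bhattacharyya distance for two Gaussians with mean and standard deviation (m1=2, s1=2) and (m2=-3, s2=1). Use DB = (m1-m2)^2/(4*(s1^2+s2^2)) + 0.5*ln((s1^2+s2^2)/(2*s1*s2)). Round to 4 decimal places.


Bhattacharyya distance between two Gaussians:
DB = (m1-m2)^2/(4*(s1^2+s2^2)) + (1/2)*ln((s1^2+s2^2)/(2*s1*s2)).
(m1-m2)^2 = (5)^2 = 25.
s1^2+s2^2 = 4 + 1 = 5.
term1 = 25/20 = 1.25.
term2 = 0.5*ln(5/4.0) = 0.111572.
DB = 1.25 + 0.111572 = 1.3616

1.3616


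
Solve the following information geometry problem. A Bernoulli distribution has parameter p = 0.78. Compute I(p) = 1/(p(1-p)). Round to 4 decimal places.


For Bernoulli(p), Fisher information is I(p) = 1/(p*(1-p)).
p = 0.78, 1-p = 0.22.
p*(1-p) = 0.1716.
I(p) = 1/0.1716 = 5.8275

5.8275


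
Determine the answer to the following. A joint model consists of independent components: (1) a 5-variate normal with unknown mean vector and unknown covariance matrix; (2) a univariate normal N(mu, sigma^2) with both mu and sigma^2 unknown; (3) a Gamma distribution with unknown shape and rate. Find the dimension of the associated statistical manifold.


The dimension of a statistical manifold equals the number of free
(independent) real parameters of the model. For a product of independent
blocks the parameter counts add.
- 5-variate normal: 5 (mean) + 5*6/2 = 15 (symmetric covariance) = 20.
- normal (mu, sigma^2): 2.
- Gamma (shape, rate): 2.
Total = 20 + 2 + 2 = 24.
Dimension = 24

24


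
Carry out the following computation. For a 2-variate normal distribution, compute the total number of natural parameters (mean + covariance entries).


Exponential family dimension calculation:
For 2-dim MVN: mean has 2 params, covariance has 2*3/2 = 3 unique entries.
Total dim = 2 + 3 = 5.

5


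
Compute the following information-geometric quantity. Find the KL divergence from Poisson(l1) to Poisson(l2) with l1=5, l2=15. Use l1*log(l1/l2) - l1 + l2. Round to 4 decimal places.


KL divergence for Poisson:
KL = l1*log(l1/l2) - l1 + l2.
l1 = 5, l2 = 15.
log(5/15) = -1.098612.
l1*log(l1/l2) = 5 * -1.098612 = -5.493061.
KL = -5.493061 - 5 + 15 = 4.5069

4.5069


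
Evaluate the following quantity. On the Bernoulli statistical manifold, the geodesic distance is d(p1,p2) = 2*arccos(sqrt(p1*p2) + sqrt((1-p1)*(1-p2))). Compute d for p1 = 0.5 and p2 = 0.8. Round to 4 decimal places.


Geodesic distance on Bernoulli manifold:
d(p1,p2) = 2*arccos(sqrt(p1*p2) + sqrt((1-p1)*(1-p2))).
sqrt(p1*p2) = sqrt(0.5*0.8) = 0.632456.
sqrt((1-p1)*(1-p2)) = sqrt(0.5*0.2) = 0.316228.
arg = 0.632456 + 0.316228 = 0.948683.
d = 2*arccos(0.948683) = 0.6435

0.6435


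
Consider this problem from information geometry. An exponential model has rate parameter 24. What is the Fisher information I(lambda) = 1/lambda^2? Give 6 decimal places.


Fisher information for exponential: I(lambda) = 1/lambda^2.
lambda = 24, lambda^2 = 576.
I = 1/576 = 0.001736

0.001736


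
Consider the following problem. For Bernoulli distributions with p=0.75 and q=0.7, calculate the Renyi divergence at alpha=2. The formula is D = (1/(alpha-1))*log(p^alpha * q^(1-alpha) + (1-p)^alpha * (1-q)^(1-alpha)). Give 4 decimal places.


Renyi divergence of order alpha between Bernoulli distributions:
D = (1/(alpha-1))*log(p^alpha * q^(1-alpha) + (1-p)^alpha * (1-q)^(1-alpha)).
alpha = 2, p = 0.75, q = 0.7.
p^alpha * q^(1-alpha) = 0.75^2 * 0.7^-1 = 0.803571.
(1-p)^alpha * (1-q)^(1-alpha) = 0.25^2 * 0.3^-1 = 0.208333.
sum = 0.803571 + 0.208333 = 1.011905.
D = (1/1)*log(1.011905) = 0.0118

0.0118
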